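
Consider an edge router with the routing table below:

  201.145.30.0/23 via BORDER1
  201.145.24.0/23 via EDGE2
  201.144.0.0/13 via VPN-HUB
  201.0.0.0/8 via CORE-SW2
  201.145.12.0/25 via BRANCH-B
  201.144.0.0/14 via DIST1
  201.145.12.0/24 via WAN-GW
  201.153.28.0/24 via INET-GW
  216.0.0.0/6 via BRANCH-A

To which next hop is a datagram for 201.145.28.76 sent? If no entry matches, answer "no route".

Routes whose prefix contains 201.145.28.76:
  201.0.0.0/8 (201.0.0.0 - 201.255.255.255) -> CORE-SW2
  201.144.0.0/13 (201.144.0.0 - 201.151.255.255) -> VPN-HUB
  201.144.0.0/14 (201.144.0.0 - 201.147.255.255) -> DIST1
More-specific entries that do NOT match:
  201.145.12.0/25 (201.145.12.0 - 201.145.12.127) does not contain 201.145.28.76
  201.145.12.0/24 (201.145.12.0 - 201.145.12.255) does not contain 201.145.28.76
  201.153.28.0/24 (201.153.28.0 - 201.153.28.255) does not contain 201.145.28.76
  201.145.30.0/23 (201.145.30.0 - 201.145.31.255) does not contain 201.145.28.76
  201.145.24.0/23 (201.145.24.0 - 201.145.25.255) does not contain 201.145.28.76
Longest matching prefix is /14 -> next hop DIST1.

DIST1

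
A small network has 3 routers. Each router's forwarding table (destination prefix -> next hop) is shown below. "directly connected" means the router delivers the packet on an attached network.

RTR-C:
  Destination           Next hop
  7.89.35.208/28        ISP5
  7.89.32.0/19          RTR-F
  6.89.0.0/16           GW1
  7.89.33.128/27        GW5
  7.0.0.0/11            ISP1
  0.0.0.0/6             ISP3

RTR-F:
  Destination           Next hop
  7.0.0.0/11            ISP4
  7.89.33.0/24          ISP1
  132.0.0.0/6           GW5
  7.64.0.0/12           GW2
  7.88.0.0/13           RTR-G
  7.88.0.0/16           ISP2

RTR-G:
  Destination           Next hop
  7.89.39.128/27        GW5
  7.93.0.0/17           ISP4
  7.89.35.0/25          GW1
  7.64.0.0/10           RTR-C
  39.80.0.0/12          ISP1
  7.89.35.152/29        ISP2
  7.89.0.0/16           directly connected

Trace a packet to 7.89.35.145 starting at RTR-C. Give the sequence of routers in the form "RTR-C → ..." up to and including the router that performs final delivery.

RTR-C → RTR-F → RTR-G

At RTR-C: longest match for 7.89.35.145 is 7.89.32.0/19 -> RTR-F
At RTR-F: longest match for 7.89.35.145 is 7.88.0.0/13 -> RTR-G
At RTR-G: longest match for 7.89.35.145 is 7.89.0.0/16 -> directly connected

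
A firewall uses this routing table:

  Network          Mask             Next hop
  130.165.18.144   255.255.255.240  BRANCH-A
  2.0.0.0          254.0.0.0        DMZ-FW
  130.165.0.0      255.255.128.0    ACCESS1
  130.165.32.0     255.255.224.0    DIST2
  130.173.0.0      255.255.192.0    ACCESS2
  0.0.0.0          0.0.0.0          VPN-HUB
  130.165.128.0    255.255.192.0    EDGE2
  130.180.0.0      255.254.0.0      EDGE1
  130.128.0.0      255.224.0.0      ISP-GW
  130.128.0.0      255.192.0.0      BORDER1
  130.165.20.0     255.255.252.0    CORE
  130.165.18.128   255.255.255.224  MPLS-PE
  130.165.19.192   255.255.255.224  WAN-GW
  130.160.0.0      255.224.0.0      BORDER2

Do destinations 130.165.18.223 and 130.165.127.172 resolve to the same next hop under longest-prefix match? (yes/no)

130.165.18.223: longest match 130.165.0.0/17 -> ACCESS1
130.165.127.172: longest match 130.165.0.0/17 -> ACCESS1

yes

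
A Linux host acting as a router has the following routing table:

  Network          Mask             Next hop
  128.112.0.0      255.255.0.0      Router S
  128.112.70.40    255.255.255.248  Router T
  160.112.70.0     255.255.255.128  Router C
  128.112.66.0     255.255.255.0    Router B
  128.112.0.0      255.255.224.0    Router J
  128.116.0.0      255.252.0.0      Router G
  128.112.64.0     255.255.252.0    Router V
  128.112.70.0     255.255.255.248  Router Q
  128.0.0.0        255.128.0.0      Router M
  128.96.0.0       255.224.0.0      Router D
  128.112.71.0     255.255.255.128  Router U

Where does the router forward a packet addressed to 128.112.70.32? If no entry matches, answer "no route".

Router S

Routes whose prefix contains 128.112.70.32:
  128.0.0.0/9 (128.0.0.0 - 128.127.255.255) -> Router M
  128.96.0.0/11 (128.96.0.0 - 128.127.255.255) -> Router D
  128.112.0.0/16 (128.112.0.0 - 128.112.255.255) -> Router S
More-specific entries that do NOT match:
  128.112.70.40/29 (128.112.70.40 - 128.112.70.47) does not contain 128.112.70.32
  128.112.70.0/29 (128.112.70.0 - 128.112.70.7) does not contain 128.112.70.32
  160.112.70.0/25 (160.112.70.0 - 160.112.70.127) does not contain 128.112.70.32
  128.112.71.0/25 (128.112.71.0 - 128.112.71.127) does not contain 128.112.70.32
  128.112.66.0/24 (128.112.66.0 - 128.112.66.255) does not contain 128.112.70.32
  128.112.64.0/22 (128.112.64.0 - 128.112.67.255) does not contain 128.112.70.32
  128.112.0.0/19 (128.112.0.0 - 128.112.31.255) does not contain 128.112.70.32
Longest matching prefix is /16 -> next hop Router S.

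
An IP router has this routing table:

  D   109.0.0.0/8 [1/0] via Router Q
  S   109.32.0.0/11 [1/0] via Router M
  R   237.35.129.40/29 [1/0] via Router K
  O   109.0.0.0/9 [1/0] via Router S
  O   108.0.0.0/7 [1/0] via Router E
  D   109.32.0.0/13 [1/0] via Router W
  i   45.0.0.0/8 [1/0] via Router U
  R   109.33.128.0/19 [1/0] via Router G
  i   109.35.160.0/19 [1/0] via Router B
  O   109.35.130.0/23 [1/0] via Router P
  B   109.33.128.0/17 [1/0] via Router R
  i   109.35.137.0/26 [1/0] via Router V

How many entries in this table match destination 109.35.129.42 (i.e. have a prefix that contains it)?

Prefixes containing 109.35.129.42:
  108.0.0.0/7 (108.0.0.0 - 109.255.255.255)
  109.0.0.0/8 (109.0.0.0 - 109.255.255.255)
  109.0.0.0/9 (109.0.0.0 - 109.127.255.255)
  109.32.0.0/11 (109.32.0.0 - 109.63.255.255)
  109.32.0.0/13 (109.32.0.0 - 109.39.255.255)
Total matching entries: 5.

5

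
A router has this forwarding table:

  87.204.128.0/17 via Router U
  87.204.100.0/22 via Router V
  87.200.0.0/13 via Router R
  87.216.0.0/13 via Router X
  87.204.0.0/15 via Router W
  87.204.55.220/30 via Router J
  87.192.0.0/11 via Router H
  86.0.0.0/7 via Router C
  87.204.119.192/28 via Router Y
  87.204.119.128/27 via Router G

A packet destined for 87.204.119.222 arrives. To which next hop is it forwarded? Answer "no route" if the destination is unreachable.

Router W

Routes whose prefix contains 87.204.119.222:
  86.0.0.0/7 (86.0.0.0 - 87.255.255.255) -> Router C
  87.192.0.0/11 (87.192.0.0 - 87.223.255.255) -> Router H
  87.200.0.0/13 (87.200.0.0 - 87.207.255.255) -> Router R
  87.204.0.0/15 (87.204.0.0 - 87.205.255.255) -> Router W
More-specific entries that do NOT match:
  87.204.55.220/30 (87.204.55.220 - 87.204.55.223) does not contain 87.204.119.222
  87.204.119.192/28 (87.204.119.192 - 87.204.119.207) does not contain 87.204.119.222
  87.204.119.128/27 (87.204.119.128 - 87.204.119.159) does not contain 87.204.119.222
  87.204.100.0/22 (87.204.100.0 - 87.204.103.255) does not contain 87.204.119.222
  87.204.128.0/17 (87.204.128.0 - 87.204.255.255) does not contain 87.204.119.222
Longest matching prefix is /15 -> next hop Router W.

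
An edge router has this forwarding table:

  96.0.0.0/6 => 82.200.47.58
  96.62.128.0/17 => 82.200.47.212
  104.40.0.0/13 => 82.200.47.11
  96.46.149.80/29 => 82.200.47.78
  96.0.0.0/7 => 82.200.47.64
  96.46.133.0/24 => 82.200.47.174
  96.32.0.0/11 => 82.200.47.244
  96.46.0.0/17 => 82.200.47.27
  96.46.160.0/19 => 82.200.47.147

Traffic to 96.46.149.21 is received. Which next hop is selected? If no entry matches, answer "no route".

Routes whose prefix contains 96.46.149.21:
  96.0.0.0/6 (96.0.0.0 - 99.255.255.255) -> 82.200.47.58
  96.0.0.0/7 (96.0.0.0 - 97.255.255.255) -> 82.200.47.64
  96.32.0.0/11 (96.32.0.0 - 96.63.255.255) -> 82.200.47.244
More-specific entries that do NOT match:
  96.46.149.80/29 (96.46.149.80 - 96.46.149.87) does not contain 96.46.149.21
  96.46.133.0/24 (96.46.133.0 - 96.46.133.255) does not contain 96.46.149.21
  96.46.160.0/19 (96.46.160.0 - 96.46.191.255) does not contain 96.46.149.21
  96.62.128.0/17 (96.62.128.0 - 96.62.255.255) does not contain 96.46.149.21
  96.46.0.0/17 (96.46.0.0 - 96.46.127.255) does not contain 96.46.149.21
  104.40.0.0/13 (104.40.0.0 - 104.47.255.255) does not contain 96.46.149.21
Longest matching prefix is /11 -> next hop 82.200.47.244.

82.200.47.244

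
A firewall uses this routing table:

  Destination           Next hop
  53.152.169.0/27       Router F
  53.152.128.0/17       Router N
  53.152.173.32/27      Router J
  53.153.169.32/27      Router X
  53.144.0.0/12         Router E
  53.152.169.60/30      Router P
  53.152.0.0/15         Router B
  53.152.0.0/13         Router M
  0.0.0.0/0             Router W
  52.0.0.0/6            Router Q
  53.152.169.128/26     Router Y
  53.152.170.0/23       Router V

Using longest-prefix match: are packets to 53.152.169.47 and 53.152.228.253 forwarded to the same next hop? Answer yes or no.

53.152.169.47: longest match 53.152.128.0/17 -> Router N
53.152.228.253: longest match 53.152.128.0/17 -> Router N

yes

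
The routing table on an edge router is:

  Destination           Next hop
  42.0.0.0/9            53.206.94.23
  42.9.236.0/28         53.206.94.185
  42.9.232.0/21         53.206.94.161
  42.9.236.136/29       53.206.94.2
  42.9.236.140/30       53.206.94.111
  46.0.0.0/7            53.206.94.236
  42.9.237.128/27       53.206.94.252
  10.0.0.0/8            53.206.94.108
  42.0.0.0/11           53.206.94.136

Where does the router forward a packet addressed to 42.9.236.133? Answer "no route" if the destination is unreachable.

53.206.94.161

Routes whose prefix contains 42.9.236.133:
  42.0.0.0/9 (42.0.0.0 - 42.127.255.255) -> 53.206.94.23
  42.0.0.0/11 (42.0.0.0 - 42.31.255.255) -> 53.206.94.136
  42.9.232.0/21 (42.9.232.0 - 42.9.239.255) -> 53.206.94.161
More-specific entries that do NOT match:
  42.9.236.140/30 (42.9.236.140 - 42.9.236.143) does not contain 42.9.236.133
  42.9.236.136/29 (42.9.236.136 - 42.9.236.143) does not contain 42.9.236.133
  42.9.236.0/28 (42.9.236.0 - 42.9.236.15) does not contain 42.9.236.133
  42.9.237.128/27 (42.9.237.128 - 42.9.237.159) does not contain 42.9.236.133
Longest matching prefix is /21 -> next hop 53.206.94.161.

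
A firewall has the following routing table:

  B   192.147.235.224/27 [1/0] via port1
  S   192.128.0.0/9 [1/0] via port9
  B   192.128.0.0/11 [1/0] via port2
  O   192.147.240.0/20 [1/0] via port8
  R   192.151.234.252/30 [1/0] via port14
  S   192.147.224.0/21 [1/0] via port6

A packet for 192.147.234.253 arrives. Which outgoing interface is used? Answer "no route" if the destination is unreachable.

Routes whose prefix contains 192.147.234.253:
  192.128.0.0/9 (192.128.0.0 - 192.255.255.255) -> port9
  192.128.0.0/11 (192.128.0.0 - 192.159.255.255) -> port2
More-specific entries that do NOT match:
  192.151.234.252/30 (192.151.234.252 - 192.151.234.255) does not contain 192.147.234.253
  192.147.235.224/27 (192.147.235.224 - 192.147.235.255) does not contain 192.147.234.253
  192.147.224.0/21 (192.147.224.0 - 192.147.231.255) does not contain 192.147.234.253
  192.147.240.0/20 (192.147.240.0 - 192.147.255.255) does not contain 192.147.234.253
Longest matching prefix is /11 -> interface port2.

port2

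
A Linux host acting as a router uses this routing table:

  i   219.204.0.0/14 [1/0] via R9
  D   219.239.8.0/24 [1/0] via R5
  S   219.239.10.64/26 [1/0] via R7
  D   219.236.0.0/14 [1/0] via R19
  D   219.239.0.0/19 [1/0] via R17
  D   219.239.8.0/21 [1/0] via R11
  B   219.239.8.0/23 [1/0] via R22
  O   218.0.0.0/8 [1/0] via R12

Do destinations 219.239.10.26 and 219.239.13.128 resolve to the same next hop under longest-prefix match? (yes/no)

yes

219.239.10.26: longest match 219.239.8.0/21 -> R11
219.239.13.128: longest match 219.239.8.0/21 -> R11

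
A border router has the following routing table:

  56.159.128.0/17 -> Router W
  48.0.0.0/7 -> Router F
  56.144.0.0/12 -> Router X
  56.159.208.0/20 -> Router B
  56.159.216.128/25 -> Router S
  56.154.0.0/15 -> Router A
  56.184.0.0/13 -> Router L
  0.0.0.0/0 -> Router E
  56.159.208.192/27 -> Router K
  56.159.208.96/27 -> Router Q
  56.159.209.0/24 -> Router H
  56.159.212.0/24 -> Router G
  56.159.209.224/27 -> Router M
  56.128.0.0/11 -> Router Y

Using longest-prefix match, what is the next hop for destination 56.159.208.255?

Routes whose prefix contains 56.159.208.255:
  0.0.0.0/0 (default, matches everything) -> Router E
  56.128.0.0/11 (56.128.0.0 - 56.159.255.255) -> Router Y
  56.144.0.0/12 (56.144.0.0 - 56.159.255.255) -> Router X
  56.159.128.0/17 (56.159.128.0 - 56.159.255.255) -> Router W
  56.159.208.0/20 (56.159.208.0 - 56.159.223.255) -> Router B
More-specific entries that do NOT match:
  56.159.208.192/27 (56.159.208.192 - 56.159.208.223) does not contain 56.159.208.255
  56.159.208.96/27 (56.159.208.96 - 56.159.208.127) does not contain 56.159.208.255
  56.159.209.224/27 (56.159.209.224 - 56.159.209.255) does not contain 56.159.208.255
  56.159.216.128/25 (56.159.216.128 - 56.159.216.255) does not contain 56.159.208.255
  56.159.209.0/24 (56.159.209.0 - 56.159.209.255) does not contain 56.159.208.255
  56.159.212.0/24 (56.159.212.0 - 56.159.212.255) does not contain 56.159.208.255
Longest matching prefix is /20 -> next hop Router B.

Router B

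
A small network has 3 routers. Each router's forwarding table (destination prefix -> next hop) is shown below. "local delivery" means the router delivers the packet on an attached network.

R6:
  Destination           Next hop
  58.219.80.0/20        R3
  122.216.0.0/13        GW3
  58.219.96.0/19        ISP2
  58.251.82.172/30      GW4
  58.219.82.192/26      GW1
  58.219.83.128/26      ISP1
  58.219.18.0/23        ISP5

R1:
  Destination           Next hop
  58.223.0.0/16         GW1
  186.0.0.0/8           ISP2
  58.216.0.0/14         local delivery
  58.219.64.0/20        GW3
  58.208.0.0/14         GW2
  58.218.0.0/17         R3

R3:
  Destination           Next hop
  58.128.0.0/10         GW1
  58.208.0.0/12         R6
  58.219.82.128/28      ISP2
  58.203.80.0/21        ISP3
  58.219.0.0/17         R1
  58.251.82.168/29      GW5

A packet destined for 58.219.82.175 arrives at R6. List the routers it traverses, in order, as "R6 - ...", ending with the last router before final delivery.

At R6: longest match for 58.219.82.175 is 58.219.80.0/20 -> R3
At R3: longest match for 58.219.82.175 is 58.219.0.0/17 -> R1
At R1: longest match for 58.219.82.175 is 58.216.0.0/14 -> local delivery

R6 - R3 - R1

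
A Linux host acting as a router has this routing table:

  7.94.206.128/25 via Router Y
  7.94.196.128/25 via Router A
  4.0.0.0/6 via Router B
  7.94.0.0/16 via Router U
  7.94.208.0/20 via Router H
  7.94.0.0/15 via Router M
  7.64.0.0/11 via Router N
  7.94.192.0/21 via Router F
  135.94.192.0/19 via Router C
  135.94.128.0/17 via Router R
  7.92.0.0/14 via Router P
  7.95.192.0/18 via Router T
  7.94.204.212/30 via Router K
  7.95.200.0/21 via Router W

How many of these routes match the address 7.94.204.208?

5

Prefixes containing 7.94.204.208:
  4.0.0.0/6 (4.0.0.0 - 7.255.255.255)
  7.64.0.0/11 (7.64.0.0 - 7.95.255.255)
  7.92.0.0/14 (7.92.0.0 - 7.95.255.255)
  7.94.0.0/15 (7.94.0.0 - 7.95.255.255)
  7.94.0.0/16 (7.94.0.0 - 7.94.255.255)
Total matching entries: 5.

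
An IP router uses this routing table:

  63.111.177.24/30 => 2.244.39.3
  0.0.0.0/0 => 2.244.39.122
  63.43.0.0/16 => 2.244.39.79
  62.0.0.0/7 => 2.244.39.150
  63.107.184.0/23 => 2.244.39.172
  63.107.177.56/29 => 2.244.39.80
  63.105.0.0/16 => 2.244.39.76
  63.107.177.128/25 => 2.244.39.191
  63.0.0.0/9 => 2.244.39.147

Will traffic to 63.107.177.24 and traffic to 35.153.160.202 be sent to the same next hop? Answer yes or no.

63.107.177.24: longest match 63.0.0.0/9 -> 2.244.39.147
35.153.160.202: longest match 0.0.0.0/0 -> 2.244.39.122

no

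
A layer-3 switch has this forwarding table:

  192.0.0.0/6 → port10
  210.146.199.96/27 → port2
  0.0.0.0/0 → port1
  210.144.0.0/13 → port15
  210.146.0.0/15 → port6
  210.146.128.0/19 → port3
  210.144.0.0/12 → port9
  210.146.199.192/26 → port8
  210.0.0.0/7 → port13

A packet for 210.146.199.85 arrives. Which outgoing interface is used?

Routes whose prefix contains 210.146.199.85:
  0.0.0.0/0 (default, matches everything) -> port1
  210.0.0.0/7 (210.0.0.0 - 211.255.255.255) -> port13
  210.144.0.0/12 (210.144.0.0 - 210.159.255.255) -> port9
  210.144.0.0/13 (210.144.0.0 - 210.151.255.255) -> port15
  210.146.0.0/15 (210.146.0.0 - 210.147.255.255) -> port6
More-specific entries that do NOT match:
  210.146.199.96/27 (210.146.199.96 - 210.146.199.127) does not contain 210.146.199.85
  210.146.199.192/26 (210.146.199.192 - 210.146.199.255) does not contain 210.146.199.85
  210.146.128.0/19 (210.146.128.0 - 210.146.159.255) does not contain 210.146.199.85
Longest matching prefix is /15 -> interface port6.

port6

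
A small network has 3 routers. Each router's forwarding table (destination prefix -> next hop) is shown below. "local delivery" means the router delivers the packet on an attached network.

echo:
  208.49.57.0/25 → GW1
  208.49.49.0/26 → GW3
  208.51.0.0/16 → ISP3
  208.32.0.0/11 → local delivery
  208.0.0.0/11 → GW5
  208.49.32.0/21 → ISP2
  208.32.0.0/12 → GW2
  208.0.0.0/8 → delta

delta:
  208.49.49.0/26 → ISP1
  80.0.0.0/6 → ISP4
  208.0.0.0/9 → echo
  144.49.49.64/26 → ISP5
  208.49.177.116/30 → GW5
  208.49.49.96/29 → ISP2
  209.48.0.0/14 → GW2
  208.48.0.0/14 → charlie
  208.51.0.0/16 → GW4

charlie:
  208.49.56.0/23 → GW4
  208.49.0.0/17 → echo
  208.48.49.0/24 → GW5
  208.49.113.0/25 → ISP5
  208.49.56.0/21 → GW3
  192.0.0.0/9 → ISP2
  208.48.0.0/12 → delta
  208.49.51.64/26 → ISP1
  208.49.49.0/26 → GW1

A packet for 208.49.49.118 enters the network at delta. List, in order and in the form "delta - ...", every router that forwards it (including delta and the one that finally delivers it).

delta - charlie - echo

At delta: longest match for 208.49.49.118 is 208.48.0.0/14 -> charlie
At charlie: longest match for 208.49.49.118 is 208.49.0.0/17 -> echo
At echo: longest match for 208.49.49.118 is 208.32.0.0/11 -> local delivery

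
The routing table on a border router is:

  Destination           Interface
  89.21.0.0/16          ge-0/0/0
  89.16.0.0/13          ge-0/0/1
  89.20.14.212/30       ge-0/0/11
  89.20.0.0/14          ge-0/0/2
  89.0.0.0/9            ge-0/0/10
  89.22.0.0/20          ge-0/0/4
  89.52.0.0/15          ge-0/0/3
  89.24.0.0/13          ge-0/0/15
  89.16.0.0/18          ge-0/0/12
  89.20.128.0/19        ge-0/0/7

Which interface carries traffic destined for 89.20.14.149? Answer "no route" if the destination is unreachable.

Routes whose prefix contains 89.20.14.149:
  89.0.0.0/9 (89.0.0.0 - 89.127.255.255) -> ge-0/0/10
  89.16.0.0/13 (89.16.0.0 - 89.23.255.255) -> ge-0/0/1
  89.20.0.0/14 (89.20.0.0 - 89.23.255.255) -> ge-0/0/2
More-specific entries that do NOT match:
  89.20.14.212/30 (89.20.14.212 - 89.20.14.215) does not contain 89.20.14.149
  89.22.0.0/20 (89.22.0.0 - 89.22.15.255) does not contain 89.20.14.149
  89.20.128.0/19 (89.20.128.0 - 89.20.159.255) does not contain 89.20.14.149
  89.16.0.0/18 (89.16.0.0 - 89.16.63.255) does not contain 89.20.14.149
  89.21.0.0/16 (89.21.0.0 - 89.21.255.255) does not contain 89.20.14.149
  89.52.0.0/15 (89.52.0.0 - 89.53.255.255) does not contain 89.20.14.149
Longest matching prefix is /14 -> interface ge-0/0/2.

ge-0/0/2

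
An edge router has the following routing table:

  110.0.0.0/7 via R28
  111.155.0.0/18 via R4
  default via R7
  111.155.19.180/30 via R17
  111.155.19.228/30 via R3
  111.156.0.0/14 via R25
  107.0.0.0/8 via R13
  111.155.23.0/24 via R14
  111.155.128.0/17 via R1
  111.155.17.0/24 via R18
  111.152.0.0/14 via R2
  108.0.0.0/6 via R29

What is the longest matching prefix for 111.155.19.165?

111.155.0.0/18

Entries matching 111.155.19.165:
  0.0.0.0/0 (default, matches everything)
  108.0.0.0/6 (108.0.0.0 - 111.255.255.255)
  110.0.0.0/7 (110.0.0.0 - 111.255.255.255)
  111.152.0.0/14 (111.152.0.0 - 111.155.255.255)
  111.155.0.0/18 (111.155.0.0 - 111.155.63.255)
Most specific is 111.155.0.0/18.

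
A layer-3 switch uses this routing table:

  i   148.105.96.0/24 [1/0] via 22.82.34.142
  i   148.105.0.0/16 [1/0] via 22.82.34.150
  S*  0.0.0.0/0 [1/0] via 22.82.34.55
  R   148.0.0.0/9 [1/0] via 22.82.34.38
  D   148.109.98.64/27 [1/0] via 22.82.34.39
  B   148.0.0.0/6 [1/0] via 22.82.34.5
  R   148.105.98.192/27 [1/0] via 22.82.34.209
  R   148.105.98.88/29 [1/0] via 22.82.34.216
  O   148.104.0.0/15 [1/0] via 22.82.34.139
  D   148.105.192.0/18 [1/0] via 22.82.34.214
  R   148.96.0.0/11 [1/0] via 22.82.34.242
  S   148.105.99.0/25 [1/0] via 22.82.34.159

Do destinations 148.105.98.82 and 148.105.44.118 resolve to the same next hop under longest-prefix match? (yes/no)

yes

148.105.98.82: longest match 148.105.0.0/16 -> 22.82.34.150
148.105.44.118: longest match 148.105.0.0/16 -> 22.82.34.150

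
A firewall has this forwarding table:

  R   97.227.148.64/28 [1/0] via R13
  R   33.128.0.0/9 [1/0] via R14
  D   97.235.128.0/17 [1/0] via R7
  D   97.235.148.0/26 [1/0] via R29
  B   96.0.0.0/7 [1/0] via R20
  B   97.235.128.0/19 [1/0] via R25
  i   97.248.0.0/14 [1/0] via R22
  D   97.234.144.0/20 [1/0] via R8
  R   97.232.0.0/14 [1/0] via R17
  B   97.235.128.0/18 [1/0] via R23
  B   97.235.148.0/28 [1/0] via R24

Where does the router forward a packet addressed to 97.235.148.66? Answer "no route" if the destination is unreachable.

R25

Routes whose prefix contains 97.235.148.66:
  96.0.0.0/7 (96.0.0.0 - 97.255.255.255) -> R20
  97.232.0.0/14 (97.232.0.0 - 97.235.255.255) -> R17
  97.235.128.0/17 (97.235.128.0 - 97.235.255.255) -> R7
  97.235.128.0/18 (97.235.128.0 - 97.235.191.255) -> R23
  97.235.128.0/19 (97.235.128.0 - 97.235.159.255) -> R25
More-specific entries that do NOT match:
  97.227.148.64/28 (97.227.148.64 - 97.227.148.79) does not contain 97.235.148.66
  97.235.148.0/28 (97.235.148.0 - 97.235.148.15) does not contain 97.235.148.66
  97.235.148.0/26 (97.235.148.0 - 97.235.148.63) does not contain 97.235.148.66
  97.234.144.0/20 (97.234.144.0 - 97.234.159.255) does not contain 97.235.148.66
Longest matching prefix is /19 -> next hop R25.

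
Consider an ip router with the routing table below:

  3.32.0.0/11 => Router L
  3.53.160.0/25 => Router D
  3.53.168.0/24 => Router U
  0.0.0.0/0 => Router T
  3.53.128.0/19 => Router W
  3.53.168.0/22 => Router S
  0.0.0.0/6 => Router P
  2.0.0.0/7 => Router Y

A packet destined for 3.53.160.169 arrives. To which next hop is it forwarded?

Routes whose prefix contains 3.53.160.169:
  0.0.0.0/0 (default, matches everything) -> Router T
  0.0.0.0/6 (0.0.0.0 - 3.255.255.255) -> Router P
  2.0.0.0/7 (2.0.0.0 - 3.255.255.255) -> Router Y
  3.32.0.0/11 (3.32.0.0 - 3.63.255.255) -> Router L
More-specific entries that do NOT match:
  3.53.160.0/25 (3.53.160.0 - 3.53.160.127) does not contain 3.53.160.169
  3.53.168.0/24 (3.53.168.0 - 3.53.168.255) does not contain 3.53.160.169
  3.53.168.0/22 (3.53.168.0 - 3.53.171.255) does not contain 3.53.160.169
  3.53.128.0/19 (3.53.128.0 - 3.53.159.255) does not contain 3.53.160.169
Longest matching prefix is /11 -> next hop Router L.

Router L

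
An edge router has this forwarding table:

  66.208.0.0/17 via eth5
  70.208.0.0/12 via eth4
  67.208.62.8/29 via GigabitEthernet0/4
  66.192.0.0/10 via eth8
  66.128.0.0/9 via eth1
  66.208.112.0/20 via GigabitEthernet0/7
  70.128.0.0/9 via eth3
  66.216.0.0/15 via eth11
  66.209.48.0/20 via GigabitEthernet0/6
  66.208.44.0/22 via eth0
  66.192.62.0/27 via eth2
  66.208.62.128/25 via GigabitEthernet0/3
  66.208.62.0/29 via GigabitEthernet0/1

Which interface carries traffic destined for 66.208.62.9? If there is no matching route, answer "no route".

Routes whose prefix contains 66.208.62.9:
  66.128.0.0/9 (66.128.0.0 - 66.255.255.255) -> eth1
  66.192.0.0/10 (66.192.0.0 - 66.255.255.255) -> eth8
  66.208.0.0/17 (66.208.0.0 - 66.208.127.255) -> eth5
More-specific entries that do NOT match:
  67.208.62.8/29 (67.208.62.8 - 67.208.62.15) does not contain 66.208.62.9
  66.208.62.0/29 (66.208.62.0 - 66.208.62.7) does not contain 66.208.62.9
  66.192.62.0/27 (66.192.62.0 - 66.192.62.31) does not contain 66.208.62.9
  66.208.62.128/25 (66.208.62.128 - 66.208.62.255) does not contain 66.208.62.9
  66.208.44.0/22 (66.208.44.0 - 66.208.47.255) does not contain 66.208.62.9
  66.208.112.0/20 (66.208.112.0 - 66.208.127.255) does not contain 66.208.62.9
  66.209.48.0/20 (66.209.48.0 - 66.209.63.255) does not contain 66.208.62.9
Longest matching prefix is /17 -> interface eth5.

eth5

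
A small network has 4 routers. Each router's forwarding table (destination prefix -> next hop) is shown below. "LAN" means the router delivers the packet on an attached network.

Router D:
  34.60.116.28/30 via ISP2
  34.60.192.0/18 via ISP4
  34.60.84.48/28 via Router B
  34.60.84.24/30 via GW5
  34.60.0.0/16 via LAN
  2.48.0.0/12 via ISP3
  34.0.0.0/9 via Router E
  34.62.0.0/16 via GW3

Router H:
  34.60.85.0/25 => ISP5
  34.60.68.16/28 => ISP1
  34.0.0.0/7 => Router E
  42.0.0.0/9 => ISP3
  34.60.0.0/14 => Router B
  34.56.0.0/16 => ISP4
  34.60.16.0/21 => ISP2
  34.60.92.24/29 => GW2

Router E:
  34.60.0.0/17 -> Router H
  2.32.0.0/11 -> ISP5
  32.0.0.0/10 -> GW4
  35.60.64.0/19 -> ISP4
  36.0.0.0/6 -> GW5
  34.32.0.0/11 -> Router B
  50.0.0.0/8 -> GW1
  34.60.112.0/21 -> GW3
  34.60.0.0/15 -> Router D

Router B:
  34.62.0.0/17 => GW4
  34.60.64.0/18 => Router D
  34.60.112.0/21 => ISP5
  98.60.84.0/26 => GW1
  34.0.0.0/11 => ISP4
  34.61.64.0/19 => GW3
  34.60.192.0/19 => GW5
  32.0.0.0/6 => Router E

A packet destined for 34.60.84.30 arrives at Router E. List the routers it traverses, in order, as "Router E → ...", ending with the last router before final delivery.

Router E → Router H → Router B → Router D

At Router E: longest match for 34.60.84.30 is 34.60.0.0/17 -> Router H
At Router H: longest match for 34.60.84.30 is 34.60.0.0/14 -> Router B
At Router B: longest match for 34.60.84.30 is 34.60.64.0/18 -> Router D
At Router D: longest match for 34.60.84.30 is 34.60.0.0/16 -> LAN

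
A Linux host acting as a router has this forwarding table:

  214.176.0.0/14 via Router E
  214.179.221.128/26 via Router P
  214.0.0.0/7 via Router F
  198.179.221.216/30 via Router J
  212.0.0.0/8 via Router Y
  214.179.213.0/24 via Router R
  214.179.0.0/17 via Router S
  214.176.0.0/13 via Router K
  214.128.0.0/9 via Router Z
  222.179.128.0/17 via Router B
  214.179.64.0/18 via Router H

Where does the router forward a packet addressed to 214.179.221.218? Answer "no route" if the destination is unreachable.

Routes whose prefix contains 214.179.221.218:
  214.0.0.0/7 (214.0.0.0 - 215.255.255.255) -> Router F
  214.128.0.0/9 (214.128.0.0 - 214.255.255.255) -> Router Z
  214.176.0.0/13 (214.176.0.0 - 214.183.255.255) -> Router K
  214.176.0.0/14 (214.176.0.0 - 214.179.255.255) -> Router E
More-specific entries that do NOT match:
  198.179.221.216/30 (198.179.221.216 - 198.179.221.219) does not contain 214.179.221.218
  214.179.221.128/26 (214.179.221.128 - 214.179.221.191) does not contain 214.179.221.218
  214.179.213.0/24 (214.179.213.0 - 214.179.213.255) does not contain 214.179.221.218
  214.179.64.0/18 (214.179.64.0 - 214.179.127.255) does not contain 214.179.221.218
  214.179.0.0/17 (214.179.0.0 - 214.179.127.255) does not contain 214.179.221.218
  222.179.128.0/17 (222.179.128.0 - 222.179.255.255) does not contain 214.179.221.218
Longest matching prefix is /14 -> next hop Router E.

Router E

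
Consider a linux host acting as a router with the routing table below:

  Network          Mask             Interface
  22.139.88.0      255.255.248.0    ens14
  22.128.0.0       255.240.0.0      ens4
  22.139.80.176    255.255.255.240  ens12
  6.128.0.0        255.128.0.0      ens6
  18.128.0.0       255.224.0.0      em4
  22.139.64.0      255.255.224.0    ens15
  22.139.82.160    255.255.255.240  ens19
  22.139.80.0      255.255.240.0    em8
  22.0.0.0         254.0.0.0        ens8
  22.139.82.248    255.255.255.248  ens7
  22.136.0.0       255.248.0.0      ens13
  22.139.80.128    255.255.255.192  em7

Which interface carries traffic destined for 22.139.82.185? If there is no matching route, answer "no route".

em8

Routes whose prefix contains 22.139.82.185:
  22.0.0.0/7 (22.0.0.0 - 23.255.255.255) -> ens8
  22.128.0.0/12 (22.128.0.0 - 22.143.255.255) -> ens4
  22.136.0.0/13 (22.136.0.0 - 22.143.255.255) -> ens13
  22.139.64.0/19 (22.139.64.0 - 22.139.95.255) -> ens15
  22.139.80.0/20 (22.139.80.0 - 22.139.95.255) -> em8
More-specific entries that do NOT match:
  22.139.82.248/29 (22.139.82.248 - 22.139.82.255) does not contain 22.139.82.185
  22.139.80.176/28 (22.139.80.176 - 22.139.80.191) does not contain 22.139.82.185
  22.139.82.160/28 (22.139.82.160 - 22.139.82.175) does not contain 22.139.82.185
  22.139.80.128/26 (22.139.80.128 - 22.139.80.191) does not contain 22.139.82.185
  22.139.88.0/21 (22.139.88.0 - 22.139.95.255) does not contain 22.139.82.185
Longest matching prefix is /20 -> interface em8.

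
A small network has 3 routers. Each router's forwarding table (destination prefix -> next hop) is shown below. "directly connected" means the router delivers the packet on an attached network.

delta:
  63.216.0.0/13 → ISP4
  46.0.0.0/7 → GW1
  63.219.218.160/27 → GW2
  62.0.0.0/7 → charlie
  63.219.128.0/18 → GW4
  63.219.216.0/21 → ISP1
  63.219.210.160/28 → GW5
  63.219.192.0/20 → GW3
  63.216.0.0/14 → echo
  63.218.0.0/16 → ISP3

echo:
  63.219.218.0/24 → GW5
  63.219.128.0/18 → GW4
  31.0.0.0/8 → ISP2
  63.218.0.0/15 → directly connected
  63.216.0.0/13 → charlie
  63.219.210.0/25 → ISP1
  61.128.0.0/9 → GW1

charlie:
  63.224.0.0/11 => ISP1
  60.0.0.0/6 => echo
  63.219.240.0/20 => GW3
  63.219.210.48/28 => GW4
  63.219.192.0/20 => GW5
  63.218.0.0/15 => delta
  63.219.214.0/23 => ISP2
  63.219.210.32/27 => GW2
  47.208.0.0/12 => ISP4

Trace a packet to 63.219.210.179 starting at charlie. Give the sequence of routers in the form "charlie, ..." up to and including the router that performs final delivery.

At charlie: longest match for 63.219.210.179 is 63.218.0.0/15 -> delta
At delta: longest match for 63.219.210.179 is 63.216.0.0/14 -> echo
At echo: longest match for 63.219.210.179 is 63.218.0.0/15 -> directly connected

charlie, delta, echo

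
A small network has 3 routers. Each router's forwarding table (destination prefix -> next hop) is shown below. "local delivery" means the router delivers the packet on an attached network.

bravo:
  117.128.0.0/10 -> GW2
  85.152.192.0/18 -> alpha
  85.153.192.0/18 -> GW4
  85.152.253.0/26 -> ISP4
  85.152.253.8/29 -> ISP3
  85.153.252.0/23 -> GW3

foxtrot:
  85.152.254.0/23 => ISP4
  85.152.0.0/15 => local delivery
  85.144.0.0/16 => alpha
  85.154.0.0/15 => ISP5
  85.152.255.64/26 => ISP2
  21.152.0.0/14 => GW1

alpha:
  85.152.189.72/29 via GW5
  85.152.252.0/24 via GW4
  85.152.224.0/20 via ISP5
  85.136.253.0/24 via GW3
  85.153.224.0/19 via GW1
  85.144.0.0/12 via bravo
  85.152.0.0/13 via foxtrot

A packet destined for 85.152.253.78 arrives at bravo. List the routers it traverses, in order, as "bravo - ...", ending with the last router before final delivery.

At bravo: longest match for 85.152.253.78 is 85.152.192.0/18 -> alpha
At alpha: longest match for 85.152.253.78 is 85.152.0.0/13 -> foxtrot
At foxtrot: longest match for 85.152.253.78 is 85.152.0.0/15 -> local delivery

bravo - alpha - foxtrot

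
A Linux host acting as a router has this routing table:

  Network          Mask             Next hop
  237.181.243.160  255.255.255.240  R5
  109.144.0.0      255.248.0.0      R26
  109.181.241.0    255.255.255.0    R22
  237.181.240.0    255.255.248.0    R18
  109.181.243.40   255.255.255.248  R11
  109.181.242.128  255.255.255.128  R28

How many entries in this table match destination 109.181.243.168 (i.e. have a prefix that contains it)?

0

No listed prefix contains 109.181.243.168.
Total matching entries: 0.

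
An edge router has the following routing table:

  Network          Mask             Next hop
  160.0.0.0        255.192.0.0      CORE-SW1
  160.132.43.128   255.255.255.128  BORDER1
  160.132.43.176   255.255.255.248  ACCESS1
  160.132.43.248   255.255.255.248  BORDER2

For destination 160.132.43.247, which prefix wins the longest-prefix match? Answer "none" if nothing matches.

Entries matching 160.132.43.247:
  160.132.43.128/25 (160.132.43.128 - 160.132.43.255)
Most specific is 160.132.43.128/25.

160.132.43.128/25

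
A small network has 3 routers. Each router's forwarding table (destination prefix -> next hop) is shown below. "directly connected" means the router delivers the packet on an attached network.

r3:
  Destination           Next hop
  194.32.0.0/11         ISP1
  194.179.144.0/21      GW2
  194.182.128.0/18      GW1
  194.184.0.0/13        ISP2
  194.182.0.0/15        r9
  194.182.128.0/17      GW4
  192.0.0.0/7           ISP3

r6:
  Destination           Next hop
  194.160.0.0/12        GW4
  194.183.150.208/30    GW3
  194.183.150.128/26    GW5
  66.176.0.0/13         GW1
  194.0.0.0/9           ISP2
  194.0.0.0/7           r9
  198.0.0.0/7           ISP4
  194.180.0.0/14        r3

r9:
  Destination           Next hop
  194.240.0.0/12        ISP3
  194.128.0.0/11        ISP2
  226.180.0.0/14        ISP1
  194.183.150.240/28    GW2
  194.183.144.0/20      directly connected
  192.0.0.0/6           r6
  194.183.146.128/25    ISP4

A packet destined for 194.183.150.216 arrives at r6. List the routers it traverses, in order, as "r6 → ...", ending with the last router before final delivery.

r6 → r3 → r9

At r6: longest match for 194.183.150.216 is 194.180.0.0/14 -> r3
At r3: longest match for 194.183.150.216 is 194.182.0.0/15 -> r9
At r9: longest match for 194.183.150.216 is 194.183.144.0/20 -> directly connected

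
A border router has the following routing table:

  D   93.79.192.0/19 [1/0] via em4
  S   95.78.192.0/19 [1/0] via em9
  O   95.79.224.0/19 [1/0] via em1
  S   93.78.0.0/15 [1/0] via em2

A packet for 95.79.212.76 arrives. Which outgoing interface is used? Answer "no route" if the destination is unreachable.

no route

No entry's prefix contains 95.79.212.76; there is no default route.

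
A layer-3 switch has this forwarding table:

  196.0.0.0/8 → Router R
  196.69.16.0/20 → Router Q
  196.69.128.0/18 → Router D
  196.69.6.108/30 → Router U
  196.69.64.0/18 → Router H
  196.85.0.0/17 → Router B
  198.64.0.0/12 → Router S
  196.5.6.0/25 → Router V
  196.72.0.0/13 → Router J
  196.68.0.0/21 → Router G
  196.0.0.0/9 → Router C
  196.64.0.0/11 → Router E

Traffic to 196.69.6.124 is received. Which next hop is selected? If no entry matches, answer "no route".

Router E

Routes whose prefix contains 196.69.6.124:
  196.0.0.0/8 (196.0.0.0 - 196.255.255.255) -> Router R
  196.0.0.0/9 (196.0.0.0 - 196.127.255.255) -> Router C
  196.64.0.0/11 (196.64.0.0 - 196.95.255.255) -> Router E
More-specific entries that do NOT match:
  196.69.6.108/30 (196.69.6.108 - 196.69.6.111) does not contain 196.69.6.124
  196.5.6.0/25 (196.5.6.0 - 196.5.6.127) does not contain 196.69.6.124
  196.68.0.0/21 (196.68.0.0 - 196.68.7.255) does not contain 196.69.6.124
  196.69.16.0/20 (196.69.16.0 - 196.69.31.255) does not contain 196.69.6.124
  196.69.128.0/18 (196.69.128.0 - 196.69.191.255) does not contain 196.69.6.124
  196.69.64.0/18 (196.69.64.0 - 196.69.127.255) does not contain 196.69.6.124
  196.85.0.0/17 (196.85.0.0 - 196.85.127.255) does not contain 196.69.6.124
  196.72.0.0/13 (196.72.0.0 - 196.79.255.255) does not contain 196.69.6.124
  198.64.0.0/12 (198.64.0.0 - 198.79.255.255) does not contain 196.69.6.124
Longest matching prefix is /11 -> next hop Router E.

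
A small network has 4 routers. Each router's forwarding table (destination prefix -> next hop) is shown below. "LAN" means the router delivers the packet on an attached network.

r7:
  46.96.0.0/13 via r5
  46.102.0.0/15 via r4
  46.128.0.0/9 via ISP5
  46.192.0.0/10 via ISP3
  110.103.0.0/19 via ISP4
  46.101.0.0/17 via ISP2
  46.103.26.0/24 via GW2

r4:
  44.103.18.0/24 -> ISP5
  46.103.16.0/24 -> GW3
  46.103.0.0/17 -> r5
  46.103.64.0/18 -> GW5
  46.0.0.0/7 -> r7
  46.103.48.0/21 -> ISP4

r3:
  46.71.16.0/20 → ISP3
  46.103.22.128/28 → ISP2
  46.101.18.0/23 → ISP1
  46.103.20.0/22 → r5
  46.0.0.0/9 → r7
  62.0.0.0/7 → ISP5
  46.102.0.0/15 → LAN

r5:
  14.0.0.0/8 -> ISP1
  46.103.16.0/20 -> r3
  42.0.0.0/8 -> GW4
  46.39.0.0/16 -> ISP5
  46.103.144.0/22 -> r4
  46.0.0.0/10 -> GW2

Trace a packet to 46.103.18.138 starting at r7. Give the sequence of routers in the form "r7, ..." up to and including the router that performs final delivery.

At r7: longest match for 46.103.18.138 is 46.102.0.0/15 -> r4
At r4: longest match for 46.103.18.138 is 46.103.0.0/17 -> r5
At r5: longest match for 46.103.18.138 is 46.103.16.0/20 -> r3
At r3: longest match for 46.103.18.138 is 46.102.0.0/15 -> LAN

r7, r4, r5, r3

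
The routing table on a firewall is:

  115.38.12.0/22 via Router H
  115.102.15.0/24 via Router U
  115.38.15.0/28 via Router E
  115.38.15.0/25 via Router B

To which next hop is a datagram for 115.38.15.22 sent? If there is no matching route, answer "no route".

Router B

Routes whose prefix contains 115.38.15.22:
  115.38.12.0/22 (115.38.12.0 - 115.38.15.255) -> Router H
  115.38.15.0/25 (115.38.15.0 - 115.38.15.127) -> Router B
More-specific entries that do NOT match:
  115.38.15.0/28 (115.38.15.0 - 115.38.15.15) does not contain 115.38.15.22
Longest matching prefix is /25 -> next hop Router B.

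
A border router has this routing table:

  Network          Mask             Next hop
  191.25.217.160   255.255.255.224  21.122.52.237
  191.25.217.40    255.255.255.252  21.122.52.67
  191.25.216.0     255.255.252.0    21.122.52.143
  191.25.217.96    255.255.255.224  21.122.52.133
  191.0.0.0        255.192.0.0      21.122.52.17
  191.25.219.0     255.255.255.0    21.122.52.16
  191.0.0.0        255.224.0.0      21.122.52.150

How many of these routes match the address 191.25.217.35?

Prefixes containing 191.25.217.35:
  191.0.0.0/10 (191.0.0.0 - 191.63.255.255)
  191.0.0.0/11 (191.0.0.0 - 191.31.255.255)
  191.25.216.0/22 (191.25.216.0 - 191.25.219.255)
Total matching entries: 3.

3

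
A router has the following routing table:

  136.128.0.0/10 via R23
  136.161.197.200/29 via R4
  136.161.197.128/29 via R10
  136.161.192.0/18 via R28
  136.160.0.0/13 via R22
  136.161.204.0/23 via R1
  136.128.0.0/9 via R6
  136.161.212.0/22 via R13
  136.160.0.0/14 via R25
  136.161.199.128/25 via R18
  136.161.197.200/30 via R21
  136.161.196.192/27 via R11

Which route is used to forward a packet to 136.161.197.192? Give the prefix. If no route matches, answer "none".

Entries matching 136.161.197.192:
  136.128.0.0/9 (136.128.0.0 - 136.255.255.255)
  136.128.0.0/10 (136.128.0.0 - 136.191.255.255)
  136.160.0.0/13 (136.160.0.0 - 136.167.255.255)
  136.160.0.0/14 (136.160.0.0 - 136.163.255.255)
  136.161.192.0/18 (136.161.192.0 - 136.161.255.255)
Most specific is 136.161.192.0/18.

136.161.192.0/18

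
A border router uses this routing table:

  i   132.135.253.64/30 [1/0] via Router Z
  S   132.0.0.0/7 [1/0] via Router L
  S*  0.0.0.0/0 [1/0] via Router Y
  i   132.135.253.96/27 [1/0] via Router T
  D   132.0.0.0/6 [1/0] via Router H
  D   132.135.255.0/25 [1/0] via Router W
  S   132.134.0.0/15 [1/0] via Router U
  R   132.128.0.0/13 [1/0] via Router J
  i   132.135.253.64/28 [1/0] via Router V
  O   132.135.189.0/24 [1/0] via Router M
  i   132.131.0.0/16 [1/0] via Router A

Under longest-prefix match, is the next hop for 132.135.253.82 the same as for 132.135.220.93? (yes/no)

yes

132.135.253.82: longest match 132.134.0.0/15 -> Router U
132.135.220.93: longest match 132.134.0.0/15 -> Router U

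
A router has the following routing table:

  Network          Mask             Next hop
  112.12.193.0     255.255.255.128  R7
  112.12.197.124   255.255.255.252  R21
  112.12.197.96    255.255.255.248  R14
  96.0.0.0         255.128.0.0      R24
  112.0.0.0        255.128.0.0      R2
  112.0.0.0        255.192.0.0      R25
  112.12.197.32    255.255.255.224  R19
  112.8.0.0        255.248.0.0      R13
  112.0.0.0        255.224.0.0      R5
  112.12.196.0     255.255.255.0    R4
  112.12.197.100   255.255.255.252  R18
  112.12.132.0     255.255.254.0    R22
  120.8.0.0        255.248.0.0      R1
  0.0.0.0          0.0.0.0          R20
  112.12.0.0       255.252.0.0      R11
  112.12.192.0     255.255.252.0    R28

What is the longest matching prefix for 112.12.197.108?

112.12.0.0/14

Entries matching 112.12.197.108:
  0.0.0.0/0 (default, matches everything)
  112.0.0.0/9 (112.0.0.0 - 112.127.255.255)
  112.0.0.0/10 (112.0.0.0 - 112.63.255.255)
  112.0.0.0/11 (112.0.0.0 - 112.31.255.255)
  112.8.0.0/13 (112.8.0.0 - 112.15.255.255)
  112.12.0.0/14 (112.12.0.0 - 112.15.255.255)
Most specific is 112.12.0.0/14.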